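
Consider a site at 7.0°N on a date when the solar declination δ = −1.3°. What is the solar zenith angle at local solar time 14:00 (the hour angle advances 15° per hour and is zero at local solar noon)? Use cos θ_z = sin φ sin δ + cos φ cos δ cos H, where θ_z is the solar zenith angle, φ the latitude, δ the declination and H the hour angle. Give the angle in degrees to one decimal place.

31.1°

Hour angle H = 15° × (14 − 12) = 30.00°.
cos θ_z = sin(7.0°) sin(-1.3°) + cos(7.0°) cos(-1.3°) cos(30.00°) = -0.0028 + 0.8593 = 0.8565.
θ_z = arccos(0.8565) = 31.07°.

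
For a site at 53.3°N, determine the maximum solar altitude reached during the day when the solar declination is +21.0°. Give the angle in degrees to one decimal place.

At local solar noon the hour angle is zero, so the elevation is 90° − |φ − δ| = 90° − |53.3° − (21.0°)| = 90° − 32.3° = 57.7°.

57.7°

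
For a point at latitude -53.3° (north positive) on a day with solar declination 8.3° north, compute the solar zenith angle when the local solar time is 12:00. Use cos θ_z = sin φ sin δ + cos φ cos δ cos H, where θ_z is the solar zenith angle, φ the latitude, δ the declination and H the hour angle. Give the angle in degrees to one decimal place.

61.6°

Hour angle H = 15° × (12 − 12) = 0.00°.
cos θ_z = sin(-53.3°) sin(8.3°) + cos(-53.3°) cos(8.3°) cos(0.00°) = -0.1157 + 0.5914 = 0.4757.
θ_z = arccos(0.4757) = 61.60°.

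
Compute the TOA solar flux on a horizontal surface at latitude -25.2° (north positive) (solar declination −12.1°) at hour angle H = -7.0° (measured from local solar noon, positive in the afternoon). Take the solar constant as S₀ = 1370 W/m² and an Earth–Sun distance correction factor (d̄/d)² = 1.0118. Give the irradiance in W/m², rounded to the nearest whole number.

cos θ_z = sin(-25.2°) sin(-12.1°) + cos(-25.2°) cos(-12.1°) cos(-7.00°) = 0.0893 + 0.8781 = 0.9674.
Top-of-atmosphere irradiance = S₀ (d̄/d)² cos θ_z = 1370 × 1.0118 × 0.9674 = 1340.98 W/m².

1341 W/m²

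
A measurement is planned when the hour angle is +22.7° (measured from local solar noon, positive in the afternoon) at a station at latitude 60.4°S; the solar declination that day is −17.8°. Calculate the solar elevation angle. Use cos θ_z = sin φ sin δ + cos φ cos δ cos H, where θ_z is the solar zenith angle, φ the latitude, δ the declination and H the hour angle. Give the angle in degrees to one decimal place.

With φ = -60.4°, δ = -17.8°, H = 22.70°: sin φ sin δ = 0.2658, cos φ cos δ cos H = 0.4339, so cos θ_z = 0.6997.
θ_z = arccos(0.6997) = 45.60°, so the elevation is 90° − 45.60° = 44.40°.

44.4°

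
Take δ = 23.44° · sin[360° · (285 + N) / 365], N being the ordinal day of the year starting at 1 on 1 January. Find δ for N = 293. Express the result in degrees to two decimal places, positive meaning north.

-11.75°

360 × (285 + 293) / 365 = 570.082°; sin(570.082°) = -0.5012.
δ = 23.44 × -0.5012 = -11.748° ≈ -11.75°.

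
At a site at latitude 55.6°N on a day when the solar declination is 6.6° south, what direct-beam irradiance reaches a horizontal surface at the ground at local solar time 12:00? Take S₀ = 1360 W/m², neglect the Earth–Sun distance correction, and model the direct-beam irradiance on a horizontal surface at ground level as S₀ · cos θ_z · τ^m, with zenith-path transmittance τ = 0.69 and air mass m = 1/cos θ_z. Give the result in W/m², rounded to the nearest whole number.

286 W/m²

Hour angle H = 15° × (12 − 12) = 0.00°.
With φ = 55.6°, δ = -6.6°, H = 0.00°: sin φ sin δ = -0.0948, cos φ cos δ cos H = 0.5612, so cos θ_z = 0.4664.
Air mass m = 1/cos θ_z = 1/0.4664 = 2.144; τ^m = 0.69^2.144 = 0.4513.
Surface direct beam = 1360 × 0.4664 × 0.4513 = 286.26 W/m².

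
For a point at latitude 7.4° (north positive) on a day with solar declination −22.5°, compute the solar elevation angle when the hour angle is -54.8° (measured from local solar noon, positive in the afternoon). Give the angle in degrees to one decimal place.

28.6°

cos θ_z = sin(7.4°) sin(-22.5°) + cos(7.4°) cos(-22.5°) cos(-54.80°) = -0.0493 + 0.5281 = 0.4788.
θ_z = arccos(0.4788) = 61.39°, so the elevation is 90° − 61.39° = 28.61°.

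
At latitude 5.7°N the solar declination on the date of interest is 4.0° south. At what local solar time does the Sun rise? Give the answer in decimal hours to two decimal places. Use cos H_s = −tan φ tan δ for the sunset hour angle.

6.03 h

−tan φ tan δ = −(0.0998)(-0.0699) = 0.0070; H_s = arccos(0.0070) = 89.60°.
Sunrise is at 12 − H_s/15 = 12 − 5.973 = 6.027 h local solar time.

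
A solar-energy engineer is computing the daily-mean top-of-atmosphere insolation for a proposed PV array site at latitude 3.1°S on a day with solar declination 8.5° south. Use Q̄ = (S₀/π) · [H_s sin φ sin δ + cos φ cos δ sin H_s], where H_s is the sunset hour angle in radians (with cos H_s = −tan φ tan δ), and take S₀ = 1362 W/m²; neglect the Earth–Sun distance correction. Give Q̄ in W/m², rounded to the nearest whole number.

cos H_s = −tan(-3.1°) · tan(-8.5°) = -0.0081, so H_s = arccos(-0.0081) = 90.46°. In radians, H_s = 1.5788.
H_s sin φ sin δ = 1.5788 × -0.0541 × -0.1478 = 0.0126.
cos φ cos δ sin H_s = 0.9985 × 0.9890 × 1.0000 = 0.9875.
Q̄ = (1362/π) × (0.0126 + 0.9875) = 433.54 × 1.0001 = 433.58 W/m².

434 W/m²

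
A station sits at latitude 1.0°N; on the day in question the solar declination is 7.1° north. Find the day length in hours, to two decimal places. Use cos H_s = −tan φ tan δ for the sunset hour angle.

cos H_s = −tan(1.0°) · tan(7.1°) = -0.0022, so H_s = arccos(-0.0022) = 90.13°.
Day length = 2 H_s / 15° h⁻¹ = 180.26° / 15 = 12.017 h.

12.02 hours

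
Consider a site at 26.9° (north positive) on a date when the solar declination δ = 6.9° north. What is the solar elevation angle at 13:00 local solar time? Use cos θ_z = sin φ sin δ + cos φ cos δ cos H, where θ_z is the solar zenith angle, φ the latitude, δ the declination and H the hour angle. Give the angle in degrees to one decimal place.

65.4°

Hour angle H = 15° × (13 − 12) = 15.00°.
cos θ_z = sin φ sin δ + cos φ cos δ cos H = (0.4524)(0.1201) + (0.8918)(0.9928)(0.9659) = 0.9095.
θ_z = arccos(0.9095) = 24.56°, so the elevation is 90° − 24.56° = 65.44°.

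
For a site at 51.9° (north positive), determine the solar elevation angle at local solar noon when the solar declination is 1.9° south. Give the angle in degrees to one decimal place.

At local solar noon the hour angle is zero, so the elevation is 90° − |φ − δ| = 90° − |51.9° − (-1.9°)| = 90° − 53.8° = 36.2°.

36.2°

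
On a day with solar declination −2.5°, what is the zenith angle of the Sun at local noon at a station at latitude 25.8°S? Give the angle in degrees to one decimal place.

23.3°

At local solar noon the hour angle is zero, so the zenith angle is |φ − δ| = |-25.8° − (-2.5°)| = 23.3°.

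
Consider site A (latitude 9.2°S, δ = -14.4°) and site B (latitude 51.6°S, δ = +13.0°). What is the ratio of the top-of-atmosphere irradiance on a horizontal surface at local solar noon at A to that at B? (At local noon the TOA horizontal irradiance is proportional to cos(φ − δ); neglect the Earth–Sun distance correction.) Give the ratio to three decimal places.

A: cos θ_z = cos(-9.2° − (-14.4°)) = 0.9959.
B: cos θ_z = cos(-51.6° − (13.0°)) = 0.4289.
Ratio A/B = 0.9959 / 0.4289 = 2.3220.

2.322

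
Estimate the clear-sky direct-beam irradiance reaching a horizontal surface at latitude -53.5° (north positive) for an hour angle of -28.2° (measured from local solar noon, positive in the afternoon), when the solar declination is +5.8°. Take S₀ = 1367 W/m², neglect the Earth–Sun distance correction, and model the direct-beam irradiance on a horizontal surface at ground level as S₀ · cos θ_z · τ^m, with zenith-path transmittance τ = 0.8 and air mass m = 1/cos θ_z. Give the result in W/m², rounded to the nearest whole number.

With φ = -53.5°, δ = 5.8°, H = -28.20°: sin φ sin δ = -0.0812, cos φ cos δ cos H = 0.5215, so cos θ_z = 0.4403.
Air mass m = 1/cos θ_z = 1/0.4403 = 2.271; τ^m = 0.8^2.271 = 0.6024.
Surface direct beam = 1367 × 0.4403 × 0.6024 = 362.58 W/m².

363 W/m²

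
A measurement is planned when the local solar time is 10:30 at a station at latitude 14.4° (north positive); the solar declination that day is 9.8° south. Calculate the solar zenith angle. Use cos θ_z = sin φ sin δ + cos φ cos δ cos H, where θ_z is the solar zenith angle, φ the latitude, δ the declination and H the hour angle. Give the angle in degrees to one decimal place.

32.9°

Hour angle H = 15° × (10.5 − 12) = -22.50°.
cos θ_z = sin(14.4°) sin(-9.8°) + cos(14.4°) cos(-9.8°) cos(-22.50°) = -0.0423 + 0.8818 = 0.8395.
θ_z = arccos(0.8395) = 32.91°.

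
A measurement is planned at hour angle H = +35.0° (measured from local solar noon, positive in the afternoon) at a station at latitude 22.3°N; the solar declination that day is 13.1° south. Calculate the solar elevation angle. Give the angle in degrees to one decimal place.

40.7°

cos θ_z = sin(22.3°) sin(-13.1°) + cos(22.3°) cos(-13.1°) cos(35.00°) = -0.0860 + 0.7382 = 0.6522.
θ_z = arccos(0.6522) = 49.29°, so the elevation is 90° − 49.29° = 40.71°.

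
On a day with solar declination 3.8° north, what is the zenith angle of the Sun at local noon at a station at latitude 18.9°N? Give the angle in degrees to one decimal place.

At local solar noon the hour angle is zero, so the zenith angle is |φ − δ| = |18.9° − (3.8°)| = 15.1°.

15.1°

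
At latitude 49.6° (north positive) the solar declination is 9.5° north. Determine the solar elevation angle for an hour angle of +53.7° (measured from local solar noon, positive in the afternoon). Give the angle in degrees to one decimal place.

30.3°

cos θ_z = sin(49.6°) sin(9.5°) + cos(49.6°) cos(9.5°) cos(53.70°) = 0.1257 + 0.3784 = 0.5041.
θ_z = arccos(0.5041) = 59.73°, so the elevation is 90° − 59.73° = 30.27°.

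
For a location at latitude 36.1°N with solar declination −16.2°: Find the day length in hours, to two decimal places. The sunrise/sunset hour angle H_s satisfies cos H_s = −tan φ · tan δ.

10.37 hours

The sunset hour angle satisfies cos H_s = −tan φ tan δ = 0.2119, giving H_s = 77.77°.
Day length = 2 H_s / 15° h⁻¹ = 155.54° / 15 = 10.369 h.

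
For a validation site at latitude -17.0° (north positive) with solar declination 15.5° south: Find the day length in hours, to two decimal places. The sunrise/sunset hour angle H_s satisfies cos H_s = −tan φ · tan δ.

−tan φ tan δ = −(-0.3057)(-0.2773) = -0.0848; H_s = arccos(-0.0848) = 94.86°.
Day length = 2 H_s / 15° h⁻¹ = 189.72° / 15 = 12.648 h.

12.65 hours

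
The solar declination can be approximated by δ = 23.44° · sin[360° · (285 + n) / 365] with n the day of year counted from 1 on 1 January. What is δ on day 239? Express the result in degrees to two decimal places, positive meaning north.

360 × (285 + 239) / 365 = 516.822°; sin(516.822°) = 0.3936.
δ = 23.44 × 0.3936 = 9.226° ≈ +9.23°.

+9.23°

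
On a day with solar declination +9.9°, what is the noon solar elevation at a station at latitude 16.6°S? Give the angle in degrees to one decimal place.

At local solar noon the hour angle is zero, so the elevation is 90° − |φ − δ| = 90° − |-16.6° − (9.9°)| = 90° − 26.5° = 63.5°.

63.5°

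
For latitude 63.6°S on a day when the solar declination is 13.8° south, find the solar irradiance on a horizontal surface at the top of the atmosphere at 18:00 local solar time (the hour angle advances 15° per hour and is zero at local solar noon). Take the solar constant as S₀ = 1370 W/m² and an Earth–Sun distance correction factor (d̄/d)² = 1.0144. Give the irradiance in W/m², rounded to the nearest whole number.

Hour angle H = 15° × (18 − 12) = 90.00°.
cos θ_z = sin(-63.6°) sin(-13.8°) + cos(-63.6°) cos(-13.8°) cos(90.00°) = 0.2137 + 0.0000 = 0.2137.
Top-of-atmosphere irradiance = S₀ (d̄/d)² cos θ_z = 1370 × 1.0144 × 0.2137 = 296.98 W/m².

297 W/m²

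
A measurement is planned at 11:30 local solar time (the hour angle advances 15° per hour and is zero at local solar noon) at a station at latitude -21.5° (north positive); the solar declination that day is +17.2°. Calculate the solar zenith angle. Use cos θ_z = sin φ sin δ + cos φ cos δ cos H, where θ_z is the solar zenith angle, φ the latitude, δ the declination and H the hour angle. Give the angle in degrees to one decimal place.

Hour angle H = 15° × (11.5 − 12) = -7.50°.
cos θ_z = sin(-21.5°) sin(17.2°) + cos(-21.5°) cos(17.2°) cos(-7.50°) = -0.1084 + 0.8812 = 0.7728.
θ_z = arccos(0.7728) = 39.39°.

39.4°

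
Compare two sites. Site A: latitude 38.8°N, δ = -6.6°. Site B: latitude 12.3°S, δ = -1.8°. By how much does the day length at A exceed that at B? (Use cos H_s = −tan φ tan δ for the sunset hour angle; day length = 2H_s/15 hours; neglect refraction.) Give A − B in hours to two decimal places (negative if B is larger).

-0.76 h

A: H_s = arccos(−tan 38.8° · tan -6.6°) = 84.66°, so 2H_s/15 = 11.2880 h.
B: H_s = arccos(−tan -12.3° · tan -1.8°) = 90.39°, so 2H_s/15 = 12.0520 h.
A − B = 11.2880 − 12.0520 = -0.7640 h.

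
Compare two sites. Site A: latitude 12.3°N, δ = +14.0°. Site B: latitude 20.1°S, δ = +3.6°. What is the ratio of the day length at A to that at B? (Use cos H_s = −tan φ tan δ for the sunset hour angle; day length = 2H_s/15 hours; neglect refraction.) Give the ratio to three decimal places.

A: H_s = arccos(−tan 12.3° · tan 14.0°) = 93.12°, so 2H_s/15 = 12.4160 h.
B: H_s = arccos(−tan -20.1° · tan 3.6°) = 88.68°, so 2H_s/15 = 11.8240 h.
Ratio A/B = 12.4160 / 11.8240 = 1.0501.

1.050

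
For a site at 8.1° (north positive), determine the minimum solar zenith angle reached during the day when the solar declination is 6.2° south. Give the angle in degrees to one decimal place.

14.3°

At local solar noon the hour angle is zero, so the zenith angle is |φ − δ| = |8.1° − (-6.2°)| = 14.3°.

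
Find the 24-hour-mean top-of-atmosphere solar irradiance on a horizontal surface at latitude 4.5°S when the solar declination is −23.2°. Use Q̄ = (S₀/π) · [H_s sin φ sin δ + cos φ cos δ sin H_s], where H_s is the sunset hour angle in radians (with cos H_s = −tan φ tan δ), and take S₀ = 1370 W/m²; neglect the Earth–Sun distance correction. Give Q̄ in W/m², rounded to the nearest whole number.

421 W/m²

−tan φ tan δ = −(-0.0787)(-0.4286) = -0.0337; H_s = arccos(-0.0337) = 91.93°. In radians, H_s = 1.6045.
H_s sin φ sin δ = 1.6045 × -0.0785 × -0.3939 = 0.0496.
cos φ cos δ sin H_s = 0.9969 × 0.9191 × 0.9994 = 0.9157.
Q̄ = (1370/π) × (0.0496 + 0.9157) = 436.08 × 0.9653 = 420.95 W/m².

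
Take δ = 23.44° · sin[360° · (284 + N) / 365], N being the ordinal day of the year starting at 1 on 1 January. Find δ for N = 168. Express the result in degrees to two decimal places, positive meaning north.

+23.38°

360 × (284 + 168) / 365 = 445.808°; sin(445.808°) = 0.9973.
δ = 23.44 × 0.9973 = 23.377° ≈ +23.38°.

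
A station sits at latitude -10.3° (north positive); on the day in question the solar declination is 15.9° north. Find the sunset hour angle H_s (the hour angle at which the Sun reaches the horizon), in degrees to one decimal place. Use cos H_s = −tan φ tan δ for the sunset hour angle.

87.0°

cos H_s = −tan(-10.3°) · tan(15.9°) = 0.0518, so H_s = arccos(0.0518) = 87.03°.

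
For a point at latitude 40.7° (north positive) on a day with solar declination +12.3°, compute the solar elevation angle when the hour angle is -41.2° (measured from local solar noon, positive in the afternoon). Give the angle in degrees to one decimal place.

44.1°

With φ = 40.7°, δ = 12.3°, H = -41.20°: sin φ sin δ = 0.1389, cos φ cos δ cos H = 0.5573, so cos θ_z = 0.6962.
θ_z = arccos(0.6962) = 45.88°, so the elevation is 90° − 45.88° = 44.12°.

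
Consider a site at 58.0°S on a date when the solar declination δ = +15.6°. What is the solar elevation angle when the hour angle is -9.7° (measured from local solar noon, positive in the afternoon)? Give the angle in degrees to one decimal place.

16.0°

With φ = -58.0°, δ = 15.6°, H = -9.70°: sin φ sin δ = -0.2281, cos φ cos δ cos H = 0.5031, so cos θ_z = 0.2750.
θ_z = arccos(0.2750) = 74.04°, so the elevation is 90° − 74.04° = 15.96°.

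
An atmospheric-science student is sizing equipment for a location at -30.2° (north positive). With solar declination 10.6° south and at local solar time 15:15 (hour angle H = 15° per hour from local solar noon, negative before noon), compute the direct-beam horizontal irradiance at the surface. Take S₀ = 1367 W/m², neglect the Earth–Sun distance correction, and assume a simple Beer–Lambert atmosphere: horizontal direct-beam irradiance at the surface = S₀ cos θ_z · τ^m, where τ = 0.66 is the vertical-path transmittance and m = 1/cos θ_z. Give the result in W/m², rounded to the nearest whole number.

472 W/m²

Hour angle H = 15° × (15.25 − 12) = 48.75°.
cos θ_z = sin(-30.2°) sin(-10.6°) + cos(-30.2°) cos(-10.6°) cos(48.75°) = 0.0925 + 0.5601 = 0.6526.
Air mass m = 1/cos θ_z = 1/0.6526 = 1.532; τ^m = 0.66^1.532 = 0.5291.
Surface direct beam = 1367 × 0.6526 × 0.5291 = 472.01 W/m².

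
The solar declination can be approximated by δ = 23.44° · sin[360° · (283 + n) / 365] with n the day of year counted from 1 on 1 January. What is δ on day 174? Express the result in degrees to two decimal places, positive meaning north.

+23.44°

360 × (283 + 174) / 365 = 450.740°; sin(450.740°) = 0.9999.
δ = 23.44 × 0.9999 = 23.438° ≈ +23.44°.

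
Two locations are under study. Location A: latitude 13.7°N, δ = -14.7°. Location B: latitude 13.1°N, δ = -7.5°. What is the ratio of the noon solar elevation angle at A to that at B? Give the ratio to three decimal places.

0.888

A: 90° − |13.7 − (-14.7)| = 61.60°.
B: 90° − |13.1 − (-7.5)| = 69.40°.
Ratio A/B = 61.6000 / 69.4000 = 0.8876.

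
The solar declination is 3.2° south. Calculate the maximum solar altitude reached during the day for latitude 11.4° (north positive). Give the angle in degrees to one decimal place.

75.4°

At local solar noon the hour angle is zero, so the elevation is 90° − |φ − δ| = 90° − |11.4° − (-3.2°)| = 90° − 14.6° = 75.4°.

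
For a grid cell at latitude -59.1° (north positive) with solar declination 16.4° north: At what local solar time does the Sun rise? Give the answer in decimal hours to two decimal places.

−tan φ tan δ = −(-1.6709)(0.2943) = 0.4917; H_s = arccos(0.4917) = 60.55°.
Sunrise is at 12 − H_s/15 = 12 − 4.037 = 7.963 h local solar time.

7.96 h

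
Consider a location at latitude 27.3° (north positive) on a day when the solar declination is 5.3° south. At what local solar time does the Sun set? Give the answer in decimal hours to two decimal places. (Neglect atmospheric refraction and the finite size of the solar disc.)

cos H_s = −tan(27.3°) · tan(-5.3°) = 0.0479, so H_s = arccos(0.0479) = 87.25°.
Sunset is at 12 + H_s/15 = 12 + 5.817 = 17.817 h local solar time.

17.82 h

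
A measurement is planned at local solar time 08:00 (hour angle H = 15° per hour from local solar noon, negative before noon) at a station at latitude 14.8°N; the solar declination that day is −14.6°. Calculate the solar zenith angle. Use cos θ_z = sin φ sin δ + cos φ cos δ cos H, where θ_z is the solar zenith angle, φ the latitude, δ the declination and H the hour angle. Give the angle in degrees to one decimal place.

66.2°

Hour angle H = 15° × (8 − 12) = -60.00°.
cos θ_z = sin φ sin δ + cos φ cos δ cos H = (0.2554)(-0.2521) + (0.9668)(0.9677)(0.5000) = 0.4034.
θ_z = arccos(0.4034) = 66.21°.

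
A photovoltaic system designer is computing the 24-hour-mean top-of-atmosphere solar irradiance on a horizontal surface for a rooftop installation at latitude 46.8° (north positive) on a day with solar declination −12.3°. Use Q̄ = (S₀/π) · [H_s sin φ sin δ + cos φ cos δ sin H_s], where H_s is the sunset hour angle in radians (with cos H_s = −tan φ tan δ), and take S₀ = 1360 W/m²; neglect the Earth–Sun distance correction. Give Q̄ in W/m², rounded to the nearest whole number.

192 W/m²

cos H_s = −tan(46.8°) · tan(-12.3°) = 0.2322, so H_s = arccos(0.2322) = 76.57°. In radians, H_s = 1.3364.
H_s sin φ sin δ = 1.3364 × 0.7290 × -0.2130 = -0.2075.
cos φ cos δ sin H_s = 0.6845 × 0.9770 × 0.9727 = 0.6505.
Q̄ = (1360/π) × (-0.2075 + 0.6505) = 432.90 × 0.4430 = 191.77 W/m².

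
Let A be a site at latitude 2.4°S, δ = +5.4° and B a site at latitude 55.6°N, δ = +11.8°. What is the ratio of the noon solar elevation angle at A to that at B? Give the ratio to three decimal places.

A: 90° − |-2.4 − (5.4)| = 82.20°.
B: 90° − |55.6 − (11.8)| = 46.20°.
Ratio A/B = 82.2000 / 46.2000 = 1.7792.

1.779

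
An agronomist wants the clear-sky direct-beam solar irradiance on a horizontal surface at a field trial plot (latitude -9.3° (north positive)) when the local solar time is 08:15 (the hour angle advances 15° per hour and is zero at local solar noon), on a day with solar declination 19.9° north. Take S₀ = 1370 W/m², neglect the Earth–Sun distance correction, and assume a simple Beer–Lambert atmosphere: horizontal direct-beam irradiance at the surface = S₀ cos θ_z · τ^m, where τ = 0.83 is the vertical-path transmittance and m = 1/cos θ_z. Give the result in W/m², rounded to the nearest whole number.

421 W/m²

Hour angle H = 15° × (8.25 − 12) = -56.25°.
With φ = -9.3°, δ = 19.9°, H = -56.25°: sin φ sin δ = -0.0550, cos φ cos δ cos H = 0.5155, so cos θ_z = 0.4605.
Air mass m = 1/cos θ_z = 1/0.4605 = 2.172; τ^m = 0.83^2.172 = 0.6672.
Surface direct beam = 1370 × 0.4605 × 0.6672 = 420.93 W/m².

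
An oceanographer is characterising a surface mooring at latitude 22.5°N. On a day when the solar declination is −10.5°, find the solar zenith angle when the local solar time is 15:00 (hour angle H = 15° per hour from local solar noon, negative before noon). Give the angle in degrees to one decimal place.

55.1°

Hour angle H = 15° × (15 − 12) = 45.00°.
cos θ_z = sin φ sin δ + cos φ cos δ cos H = (0.3827)(-0.1822) + (0.9239)(0.9833)(0.7071) = 0.5727.
θ_z = arccos(0.5727) = 55.06°.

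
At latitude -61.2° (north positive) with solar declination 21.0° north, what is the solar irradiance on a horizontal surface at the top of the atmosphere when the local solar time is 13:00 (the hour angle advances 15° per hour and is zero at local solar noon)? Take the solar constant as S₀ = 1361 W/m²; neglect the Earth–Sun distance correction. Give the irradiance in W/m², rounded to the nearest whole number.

164 W/m²

Hour angle H = 15° × (13 − 12) = 15.00°.
With φ = -61.2°, δ = 21.0°, H = 15.00°: sin φ sin δ = -0.3140, cos φ cos δ cos H = 0.4344, so cos θ_z = 0.1204.
Top-of-atmosphere irradiance = S₀ cos θ_z = 1361 × 0.1204 = 163.86 W/m².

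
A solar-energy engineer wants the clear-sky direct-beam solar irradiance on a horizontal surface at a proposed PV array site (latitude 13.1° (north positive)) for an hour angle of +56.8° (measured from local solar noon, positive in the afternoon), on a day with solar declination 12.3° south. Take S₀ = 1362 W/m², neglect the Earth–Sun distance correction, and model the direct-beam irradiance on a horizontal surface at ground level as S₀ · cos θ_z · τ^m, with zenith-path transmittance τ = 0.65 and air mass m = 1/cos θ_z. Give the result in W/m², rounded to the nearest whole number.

259 W/m²

cos θ_z = sin φ sin δ + cos φ cos δ cos H = (0.2267)(-0.2130) + (0.9740)(0.9770)(0.5476) = 0.4728.
Air mass m = 1/cos θ_z = 1/0.4728 = 2.115; τ^m = 0.65^2.115 = 0.4021.
Surface direct beam = 1362 × 0.4728 × 0.4021 = 258.93 W/m².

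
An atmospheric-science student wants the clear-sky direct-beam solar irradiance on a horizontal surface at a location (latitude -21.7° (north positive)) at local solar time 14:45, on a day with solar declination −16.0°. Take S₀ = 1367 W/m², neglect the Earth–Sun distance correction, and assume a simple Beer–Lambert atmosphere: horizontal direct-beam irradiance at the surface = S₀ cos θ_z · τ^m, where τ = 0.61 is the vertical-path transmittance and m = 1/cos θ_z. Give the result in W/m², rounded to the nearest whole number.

Hour angle H = 15° × (14.75 − 12) = 41.25°.
cos θ_z = sin φ sin δ + cos φ cos δ cos H = (-0.3697)(-0.2756) + (0.9291)(0.9613)(0.7518) = 0.7734.
Air mass m = 1/cos θ_z = 1/0.7734 = 1.293; τ^m = 0.61^1.293 = 0.5278.
Surface direct beam = 1367 × 0.7734 × 0.5278 = 558.01 W/m².

558 W/m²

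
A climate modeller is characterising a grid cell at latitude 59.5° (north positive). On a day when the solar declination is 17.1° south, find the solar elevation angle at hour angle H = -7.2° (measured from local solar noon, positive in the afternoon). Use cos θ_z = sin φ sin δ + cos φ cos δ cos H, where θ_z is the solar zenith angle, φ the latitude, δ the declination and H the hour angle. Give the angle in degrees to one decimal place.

cos θ_z = sin φ sin δ + cos φ cos δ cos H = (0.8616)(-0.2940) + (0.5075)(0.9558)(0.9921) = 0.2279.
θ_z = arccos(0.2279) = 76.83°, so the elevation is 90° − 76.83° = 13.17°.

13.2°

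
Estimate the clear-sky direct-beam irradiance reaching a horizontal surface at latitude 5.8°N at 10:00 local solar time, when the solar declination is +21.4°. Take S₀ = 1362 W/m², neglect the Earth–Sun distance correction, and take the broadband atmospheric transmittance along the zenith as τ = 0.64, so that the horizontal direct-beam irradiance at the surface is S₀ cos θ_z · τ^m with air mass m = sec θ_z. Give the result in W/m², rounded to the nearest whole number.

671 W/m²

Hour angle H = 15° × (10 − 12) = -30.00°.
cos θ_z = sin(5.8°) sin(21.4°) + cos(5.8°) cos(21.4°) cos(-30.00°) = 0.0369 + 0.8022 = 0.8391.
Air mass m = 1/cos θ_z = 1/0.8391 = 1.192; τ^m = 0.64^1.192 = 0.5874.
Surface direct beam = 1362 × 0.8391 × 0.5874 = 671.31 W/m².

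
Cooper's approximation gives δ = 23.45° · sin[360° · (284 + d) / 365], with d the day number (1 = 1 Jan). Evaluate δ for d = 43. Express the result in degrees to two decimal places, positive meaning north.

360 × (284 + 43) / 365 = 322.521°; sin(322.521°) = -0.6085.
δ = 23.45 × -0.6085 = -14.269° ≈ -14.27°.

-14.27°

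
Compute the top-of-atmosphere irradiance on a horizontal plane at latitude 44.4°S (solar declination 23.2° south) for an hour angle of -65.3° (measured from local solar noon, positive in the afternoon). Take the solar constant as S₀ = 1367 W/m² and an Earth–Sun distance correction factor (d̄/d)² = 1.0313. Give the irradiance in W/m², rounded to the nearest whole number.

cos θ_z = sin φ sin δ + cos φ cos δ cos H = (-0.6997)(-0.3939) + (0.7145)(0.9191)(0.4179) = 0.5500.
Top-of-atmosphere irradiance = S₀ (d̄/d)² cos θ_z = 1367 × 1.0313 × 0.5500 = 775.38 W/m².

775 W/m²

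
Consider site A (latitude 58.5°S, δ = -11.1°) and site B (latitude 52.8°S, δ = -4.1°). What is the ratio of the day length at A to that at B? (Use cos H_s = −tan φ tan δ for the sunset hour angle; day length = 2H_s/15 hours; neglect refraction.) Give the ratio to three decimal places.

1.139

A: H_s = arccos(−tan -58.5° · tan -11.1°) = 108.67°, so 2H_s/15 = 14.4893 h.
B: H_s = arccos(−tan -52.8° · tan -4.1°) = 95.42°, so 2H_s/15 = 12.7227 h.
Ratio A/B = 14.4893 / 12.7227 = 1.1389.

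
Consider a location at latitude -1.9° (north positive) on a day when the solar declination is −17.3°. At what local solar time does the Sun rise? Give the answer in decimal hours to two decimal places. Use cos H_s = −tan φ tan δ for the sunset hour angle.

5.96 h

cos H_s = −tan(-1.9°) · tan(-17.3°) = -0.0103, so H_s = arccos(-0.0103) = 90.59°.
Sunrise is at 12 − H_s/15 = 12 − 6.039 = 5.961 h local solar time.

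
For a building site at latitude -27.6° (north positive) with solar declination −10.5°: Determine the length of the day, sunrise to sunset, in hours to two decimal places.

12.74 hours

−tan φ tan δ = −(-0.5228)(-0.1853) = -0.0969; H_s = arccos(-0.0969) = 95.56°.
Day length = 2 H_s / 15° h⁻¹ = 191.12° / 15 = 12.741 h.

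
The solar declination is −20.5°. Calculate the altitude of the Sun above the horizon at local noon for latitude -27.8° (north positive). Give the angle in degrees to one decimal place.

At local solar noon the hour angle is zero, so the elevation is 90° − |φ − δ| = 90° − |-27.8° − (-20.5°)| = 90° − 7.3° = 82.7°.

82.7°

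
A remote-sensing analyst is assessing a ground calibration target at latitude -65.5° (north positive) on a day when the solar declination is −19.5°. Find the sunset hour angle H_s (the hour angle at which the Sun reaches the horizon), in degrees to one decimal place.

141.0°

−tan φ tan δ = −(-2.1943)(-0.3541) = -0.7770; H_s = arccos(-0.7770) = 140.99°.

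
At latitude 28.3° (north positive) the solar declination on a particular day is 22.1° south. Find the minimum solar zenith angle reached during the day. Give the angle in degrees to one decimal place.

50.4°

At local solar noon the hour angle is zero, so the zenith angle is |φ − δ| = |28.3° − (-22.1°)| = 50.4°.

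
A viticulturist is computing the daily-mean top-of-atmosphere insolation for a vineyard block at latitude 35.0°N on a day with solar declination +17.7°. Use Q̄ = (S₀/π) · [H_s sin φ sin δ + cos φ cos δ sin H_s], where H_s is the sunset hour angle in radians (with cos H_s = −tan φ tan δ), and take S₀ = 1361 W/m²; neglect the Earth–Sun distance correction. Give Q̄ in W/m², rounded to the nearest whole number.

465 W/m²

The sunset hour angle satisfies cos H_s = −tan φ tan δ = -0.2235, giving H_s = 102.91°. In radians, H_s = 1.7961.
H_s sin φ sin δ = 1.7961 × 0.5736 × 0.3040 = 0.3132.
cos φ cos δ sin H_s = 0.8192 × 0.9527 × 0.9747 = 0.7607.
Q̄ = (1361/π) × (0.3132 + 0.7607) = 433.22 × 1.0739 = 465.23 W/m².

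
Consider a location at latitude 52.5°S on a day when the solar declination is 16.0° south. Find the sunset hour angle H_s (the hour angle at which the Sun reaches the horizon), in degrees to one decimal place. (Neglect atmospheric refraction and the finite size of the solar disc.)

The sunset hour angle satisfies cos H_s = −tan φ tan δ = -0.3737, giving H_s = 111.94°.

111.9°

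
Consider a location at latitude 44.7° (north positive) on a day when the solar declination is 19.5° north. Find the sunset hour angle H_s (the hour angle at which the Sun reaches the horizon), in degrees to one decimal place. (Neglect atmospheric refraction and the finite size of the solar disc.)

110.5°

cos H_s = −tan(44.7°) · tan(19.5°) = -0.3504, so H_s = arccos(-0.3504) = 110.51°.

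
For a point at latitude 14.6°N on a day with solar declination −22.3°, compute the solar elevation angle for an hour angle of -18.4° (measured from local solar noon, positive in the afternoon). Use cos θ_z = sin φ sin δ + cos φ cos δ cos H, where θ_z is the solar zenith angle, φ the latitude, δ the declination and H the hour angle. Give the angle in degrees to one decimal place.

cos θ_z = sin(14.6°) sin(-22.3°) + cos(14.6°) cos(-22.3°) cos(-18.40°) = -0.0956 + 0.8496 = 0.7540.
θ_z = arccos(0.7540) = 41.06°, so the elevation is 90° − 41.06° = 48.94°.

48.9°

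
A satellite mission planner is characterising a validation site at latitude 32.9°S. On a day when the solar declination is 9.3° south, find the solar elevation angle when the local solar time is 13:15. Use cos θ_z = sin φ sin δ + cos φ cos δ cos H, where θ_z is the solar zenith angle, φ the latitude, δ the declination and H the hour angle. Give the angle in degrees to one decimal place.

60.7°

Hour angle H = 15° × (13.25 − 12) = 18.75°.
With φ = -32.9°, δ = -9.3°, H = 18.75°: sin φ sin δ = 0.0878, cos φ cos δ cos H = 0.7846, so cos θ_z = 0.8724.
θ_z = arccos(0.8724) = 29.26°, so the elevation is 90° − 29.26° = 60.74°.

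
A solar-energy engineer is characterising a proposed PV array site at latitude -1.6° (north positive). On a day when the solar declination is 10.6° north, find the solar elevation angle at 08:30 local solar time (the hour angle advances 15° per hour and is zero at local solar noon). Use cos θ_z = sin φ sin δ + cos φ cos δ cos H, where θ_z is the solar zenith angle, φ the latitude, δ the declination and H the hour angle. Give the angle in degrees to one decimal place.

36.4°

Hour angle H = 15° × (8.5 − 12) = -52.50°.
cos θ_z = sin φ sin δ + cos φ cos δ cos H = (-0.0279)(0.1840) + (0.9996)(0.9829)(0.6088) = 0.5930.
θ_z = arccos(0.5930) = 53.63°, so the elevation is 90° − 53.63° = 36.37°.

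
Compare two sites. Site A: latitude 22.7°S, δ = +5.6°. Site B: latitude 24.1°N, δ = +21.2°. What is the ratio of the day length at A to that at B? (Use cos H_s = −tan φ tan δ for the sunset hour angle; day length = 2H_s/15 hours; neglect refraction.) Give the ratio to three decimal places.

0.877

A: H_s = arccos(−tan -22.7° · tan 5.6°) = 87.65°, so 2H_s/15 = 11.6867 h.
B: H_s = arccos(−tan 24.1° · tan 21.2°) = 99.99°, so 2H_s/15 = 13.3320 h.
Ratio A/B = 11.6867 / 13.3320 = 0.8766.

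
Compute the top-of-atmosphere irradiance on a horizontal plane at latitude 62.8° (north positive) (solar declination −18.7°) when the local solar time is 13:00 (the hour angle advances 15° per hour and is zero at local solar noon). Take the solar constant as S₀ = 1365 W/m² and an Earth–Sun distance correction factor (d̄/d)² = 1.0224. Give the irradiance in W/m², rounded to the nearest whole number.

Hour angle H = 15° × (13 − 12) = 15.00°.
With φ = 62.8°, δ = -18.7°, H = 15.00°: sin φ sin δ = -0.2852, cos φ cos δ cos H = 0.4182, so cos θ_z = 0.1330.
Top-of-atmosphere irradiance = S₀ (d̄/d)² cos θ_z = 1365 × 1.0224 × 0.1330 = 185.61 W/m².

186 W/m²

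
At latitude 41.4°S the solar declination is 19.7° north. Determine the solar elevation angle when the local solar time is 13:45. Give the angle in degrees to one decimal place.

24.2°

Hour angle H = 15° × (13.75 − 12) = 26.25°.
cos θ_z = sin(-41.4°) sin(19.7°) + cos(-41.4°) cos(19.7°) cos(26.25°) = -0.2229 + 0.6334 = 0.4105.
θ_z = arccos(0.4105) = 65.76°, so the elevation is 90° − 65.76° = 24.24°.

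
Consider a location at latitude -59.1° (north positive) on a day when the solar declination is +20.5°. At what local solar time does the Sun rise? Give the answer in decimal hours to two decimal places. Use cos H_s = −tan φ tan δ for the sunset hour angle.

8.58 h

−tan φ tan δ = −(-1.6709)(0.3739) = 0.6247; H_s = arccos(0.6247) = 51.34°.
Sunrise is at 12 − H_s/15 = 12 − 3.423 = 8.577 h local solar time.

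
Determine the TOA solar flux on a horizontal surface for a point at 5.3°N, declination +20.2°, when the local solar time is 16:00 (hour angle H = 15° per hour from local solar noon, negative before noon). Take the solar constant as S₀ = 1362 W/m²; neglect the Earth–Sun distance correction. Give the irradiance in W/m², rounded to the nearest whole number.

680 W/m²

Hour angle H = 15° × (16 − 12) = 60.00°.
cos θ_z = sin φ sin δ + cos φ cos δ cos H = (0.0924)(0.3453) + (0.9957)(0.9385)(0.5000) = 0.4991.
Top-of-atmosphere irradiance = S₀ cos θ_z = 1362 × 0.4991 = 679.77 W/m².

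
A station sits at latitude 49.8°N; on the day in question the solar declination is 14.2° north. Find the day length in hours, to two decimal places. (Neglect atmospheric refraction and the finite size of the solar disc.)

cos H_s = −tan(49.8°) · tan(14.2°) = -0.2994, so H_s = arccos(-0.2994) = 107.42°.
Day length = 2 H_s / 15° h⁻¹ = 214.84° / 15 = 14.323 h.

14.32 hours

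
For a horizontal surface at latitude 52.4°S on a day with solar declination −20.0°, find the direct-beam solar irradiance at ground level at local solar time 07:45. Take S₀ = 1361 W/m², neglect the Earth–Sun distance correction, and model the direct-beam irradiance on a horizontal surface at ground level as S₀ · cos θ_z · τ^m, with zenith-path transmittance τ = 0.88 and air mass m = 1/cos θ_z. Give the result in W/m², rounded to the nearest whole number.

Hour angle H = 15° × (7.75 − 12) = -63.75°.
With φ = -52.4°, δ = -20.0°, H = -63.75°: sin φ sin δ = 0.2710, cos φ cos δ cos H = 0.2536, so cos θ_z = 0.5246.
Air mass m = 1/cos θ_z = 1/0.5246 = 1.906; τ^m = 0.88^1.906 = 0.7838.
Surface direct beam = 1361 × 0.5246 × 0.7838 = 559.62 W/m².

560 W/m²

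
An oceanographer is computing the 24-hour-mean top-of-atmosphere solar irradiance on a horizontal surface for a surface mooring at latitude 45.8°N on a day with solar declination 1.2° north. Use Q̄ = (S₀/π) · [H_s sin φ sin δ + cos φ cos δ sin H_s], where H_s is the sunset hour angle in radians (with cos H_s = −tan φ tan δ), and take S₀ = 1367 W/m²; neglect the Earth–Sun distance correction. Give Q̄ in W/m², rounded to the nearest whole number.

The sunset hour angle satisfies cos H_s = −tan φ tan δ = -0.0215, giving H_s = 91.23°. In radians, H_s = 1.5923.
H_s sin φ sin δ = 1.5923 × 0.7169 × 0.0209 = 0.0239.
cos φ cos δ sin H_s = 0.6972 × 0.9998 × 0.9998 = 0.6969.
Q̄ = (1367/π) × (0.0239 + 0.6969) = 435.13 × 0.7208 = 313.64 W/m².

314 W/m²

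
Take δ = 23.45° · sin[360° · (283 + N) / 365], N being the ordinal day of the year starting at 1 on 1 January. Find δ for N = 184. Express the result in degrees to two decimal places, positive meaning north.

360 × (283 + 184) / 365 = 460.603°; sin(460.603°) = 0.9829.
δ = 23.45 × 0.9829 = 23.049° ≈ +23.05°.

+23.05°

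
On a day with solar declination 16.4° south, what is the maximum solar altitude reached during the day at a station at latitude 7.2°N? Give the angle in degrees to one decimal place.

66.4°

At local solar noon the hour angle is zero, so the elevation is 90° − |φ − δ| = 90° − |7.2° − (-16.4°)| = 90° − 23.6° = 66.4°.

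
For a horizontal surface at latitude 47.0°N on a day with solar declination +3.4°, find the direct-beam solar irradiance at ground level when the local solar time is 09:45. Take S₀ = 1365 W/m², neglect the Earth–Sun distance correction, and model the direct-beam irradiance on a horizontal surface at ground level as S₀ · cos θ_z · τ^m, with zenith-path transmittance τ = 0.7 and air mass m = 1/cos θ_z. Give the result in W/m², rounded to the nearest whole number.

463 W/m²

Hour angle H = 15° × (9.75 − 12) = -33.75°.
cos θ_z = sin(47.0°) sin(3.4°) + cos(47.0°) cos(3.4°) cos(-33.75°) = 0.0434 + 0.5661 = 0.6095.
Air mass m = 1/cos θ_z = 1/0.6095 = 1.641; τ^m = 0.7^1.641 = 0.5569.
Surface direct beam = 1365 × 0.6095 × 0.5569 = 463.32 W/m².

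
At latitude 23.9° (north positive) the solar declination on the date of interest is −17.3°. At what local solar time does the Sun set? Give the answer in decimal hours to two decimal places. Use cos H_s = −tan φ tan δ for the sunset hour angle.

cos H_s = −tan(23.9°) · tan(-17.3°) = 0.1380, so H_s = arccos(0.1380) = 82.07°.
Sunset is at 12 + H_s/15 = 12 + 5.471 = 17.471 h local solar time.

17.47 h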